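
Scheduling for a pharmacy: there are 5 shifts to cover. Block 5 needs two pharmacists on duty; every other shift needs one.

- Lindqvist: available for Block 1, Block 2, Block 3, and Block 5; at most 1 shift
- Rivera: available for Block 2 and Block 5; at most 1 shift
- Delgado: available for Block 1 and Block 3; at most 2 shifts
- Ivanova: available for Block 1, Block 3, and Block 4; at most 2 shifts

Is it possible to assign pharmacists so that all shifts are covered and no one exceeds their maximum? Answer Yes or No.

Total capacity is 6 and 6 slots are needed, so capacity alone doesn't rule it out.
Shifts {Block 2, Block 5} need 3 worker-slots in total, but the pharmacists available for any of those shifts (Lindqvist and Rivera) can supply at most 2 among them. So no valid schedule exists.

No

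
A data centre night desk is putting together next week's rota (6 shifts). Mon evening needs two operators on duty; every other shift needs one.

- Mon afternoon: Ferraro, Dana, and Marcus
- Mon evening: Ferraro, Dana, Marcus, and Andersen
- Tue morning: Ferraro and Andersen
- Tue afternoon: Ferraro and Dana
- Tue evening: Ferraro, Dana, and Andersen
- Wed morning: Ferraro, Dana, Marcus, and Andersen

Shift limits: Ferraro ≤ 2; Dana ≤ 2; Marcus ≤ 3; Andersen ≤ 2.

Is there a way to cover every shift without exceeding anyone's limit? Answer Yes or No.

One valid schedule: Mon afternoon→Dana, Mon evening→Marcus+Andersen, Tue morning→Ferraro, Tue afternoon→Ferraro, Tue evening→Dana, Wed morning→Marcus.
Loads: Ferraro 2/2, Dana 2/2, Marcus 2/3, Andersen 1/2 — all within limits.

Yes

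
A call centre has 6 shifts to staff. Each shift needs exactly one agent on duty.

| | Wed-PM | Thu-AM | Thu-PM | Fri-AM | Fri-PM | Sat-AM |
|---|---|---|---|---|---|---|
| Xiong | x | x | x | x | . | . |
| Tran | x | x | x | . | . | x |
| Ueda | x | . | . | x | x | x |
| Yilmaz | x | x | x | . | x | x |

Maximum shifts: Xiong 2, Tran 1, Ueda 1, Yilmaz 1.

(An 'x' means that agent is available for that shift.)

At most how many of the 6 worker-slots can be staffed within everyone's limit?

5

Total capacity across all agents is 2+1+1+1 = 5, and 6 slots are needed, so at most 5 can be filled.
An assignment achieving 5: Thu-AM→Xiong, Thu-PM→Tran, Fri-AM→Xiong, Fri-PM→Ueda, Sat-AM→Yilmaz.
Loads: Xiong 2/2, Tran 1/1, Ueda 1/1, Yilmaz 1/1.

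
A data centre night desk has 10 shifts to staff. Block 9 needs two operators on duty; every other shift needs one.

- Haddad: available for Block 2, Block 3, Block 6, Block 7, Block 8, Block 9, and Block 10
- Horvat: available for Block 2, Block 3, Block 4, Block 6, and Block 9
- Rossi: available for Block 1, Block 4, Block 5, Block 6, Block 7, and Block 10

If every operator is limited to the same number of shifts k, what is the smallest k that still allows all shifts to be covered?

4

With 3 operators and 11 worker-slots to fill, someone must work at least ⌈11/3⌉ = 4 shifts, so k ≥ 4.
k = 4 works: Block 1→Rossi, Block 2→Haddad, Block 3→Haddad, Block 4→Horvat, Block 5→Rossi, Block 6→Horvat, Block 7→Rossi, Block 8→Haddad, Block 9→Haddad+Horvat, Block 10→Rossi.
Loads: Haddad 4, Horvat 3, Rossi 4 — all ≤ 4.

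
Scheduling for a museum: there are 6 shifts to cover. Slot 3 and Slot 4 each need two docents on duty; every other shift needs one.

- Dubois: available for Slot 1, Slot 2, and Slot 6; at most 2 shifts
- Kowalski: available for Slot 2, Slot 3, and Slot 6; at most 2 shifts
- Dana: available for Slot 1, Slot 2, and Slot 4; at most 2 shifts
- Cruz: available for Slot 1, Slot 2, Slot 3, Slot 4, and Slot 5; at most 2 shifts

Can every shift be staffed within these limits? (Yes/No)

Total capacity is 8 and 8 slots are needed, so capacity alone doesn't rule it out.
Shifts {Slot 3, Slot 4, Slot 5} need 5 worker-slots in total, but the docents available for any of those shifts (Kowalski, Dana, and Cruz) can supply at most 4 among them. So no valid schedule exists.

No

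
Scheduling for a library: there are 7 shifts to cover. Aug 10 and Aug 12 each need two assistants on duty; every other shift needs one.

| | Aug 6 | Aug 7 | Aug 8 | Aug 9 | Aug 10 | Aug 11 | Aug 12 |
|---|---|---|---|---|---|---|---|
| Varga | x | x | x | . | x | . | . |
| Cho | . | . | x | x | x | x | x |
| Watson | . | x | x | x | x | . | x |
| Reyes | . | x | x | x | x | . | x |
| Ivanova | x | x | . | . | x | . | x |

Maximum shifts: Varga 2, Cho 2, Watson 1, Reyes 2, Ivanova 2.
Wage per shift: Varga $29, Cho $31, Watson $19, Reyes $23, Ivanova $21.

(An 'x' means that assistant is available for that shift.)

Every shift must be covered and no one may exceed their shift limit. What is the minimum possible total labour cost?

$227

Aug 11 can only be covered by Cho, so that assignment is forced.
Picking the cheapest available assistant for each shift independently would cost $189, but that ignores the shift limits.
An optimal schedule: Aug 6→Varga, Aug 7→Varga, Aug 8→Watson, Aug 9→Cho, Aug 10→Reyes+Ivanova, Aug 11→Cho, Aug 12→Reyes+Ivanova.
Total: 29 + 29 + 19 + 31 + 23 + 21 + 31 + 23 + 21 = $227.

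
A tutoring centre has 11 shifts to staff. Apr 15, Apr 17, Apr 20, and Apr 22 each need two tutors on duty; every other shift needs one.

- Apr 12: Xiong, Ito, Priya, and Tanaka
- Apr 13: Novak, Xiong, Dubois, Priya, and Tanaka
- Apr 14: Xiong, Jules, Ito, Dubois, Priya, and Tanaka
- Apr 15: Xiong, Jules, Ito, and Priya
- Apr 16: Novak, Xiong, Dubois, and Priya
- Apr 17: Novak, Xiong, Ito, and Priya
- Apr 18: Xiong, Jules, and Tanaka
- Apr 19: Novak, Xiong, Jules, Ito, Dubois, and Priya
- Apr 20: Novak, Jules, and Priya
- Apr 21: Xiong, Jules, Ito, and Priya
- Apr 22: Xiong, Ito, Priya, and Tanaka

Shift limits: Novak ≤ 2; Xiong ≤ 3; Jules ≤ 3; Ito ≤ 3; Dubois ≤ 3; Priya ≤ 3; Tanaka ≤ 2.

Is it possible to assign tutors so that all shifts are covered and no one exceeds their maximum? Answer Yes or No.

Yes

One valid schedule: Apr 12→Xiong, Apr 13→Dubois, Apr 14→Jules, Apr 15→Jules+Ito, Apr 16→Novak, Apr 17→Ito+Priya, Apr 18→Xiong, Apr 19→Ito, Apr 20→Novak+Jules, Apr 21→Xiong, Apr 22→Priya+Tanaka.
Loads: Novak 2/2, Xiong 3/3, Jules 3/3, Ito 3/3, Dubois 1/3, Priya 2/3, Tanaka 1/2 — all within limits.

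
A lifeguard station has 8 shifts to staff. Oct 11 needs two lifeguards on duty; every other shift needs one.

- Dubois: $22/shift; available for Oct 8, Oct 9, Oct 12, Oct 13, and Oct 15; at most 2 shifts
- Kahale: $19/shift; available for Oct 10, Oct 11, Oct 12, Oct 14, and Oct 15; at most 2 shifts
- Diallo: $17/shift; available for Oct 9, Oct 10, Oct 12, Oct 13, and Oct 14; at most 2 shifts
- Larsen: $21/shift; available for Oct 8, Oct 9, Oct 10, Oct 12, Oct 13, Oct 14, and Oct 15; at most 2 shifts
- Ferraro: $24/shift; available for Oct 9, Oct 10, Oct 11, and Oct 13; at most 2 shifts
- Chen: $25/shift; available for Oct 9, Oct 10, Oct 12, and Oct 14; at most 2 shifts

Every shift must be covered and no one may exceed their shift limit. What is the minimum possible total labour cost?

Oct 11 can only be covered by Kahale and Ferraro, so that assignment is forced.
Picking the cheapest available lifeguard for each shift independently would cost $168, but that ignores the shift limits.
An optimal schedule: Oct 8→Dubois, Oct 9→Diallo, Oct 10→Larsen, Oct 11→Kahale+Ferraro, Oct 12→Larsen, Oct 13→Diallo, Oct 14→Kahale, Oct 15→Dubois.
Total: 22 + 17 + 21 + 19 + 24 + 21 + 17 + 19 + 22 = $182.

$182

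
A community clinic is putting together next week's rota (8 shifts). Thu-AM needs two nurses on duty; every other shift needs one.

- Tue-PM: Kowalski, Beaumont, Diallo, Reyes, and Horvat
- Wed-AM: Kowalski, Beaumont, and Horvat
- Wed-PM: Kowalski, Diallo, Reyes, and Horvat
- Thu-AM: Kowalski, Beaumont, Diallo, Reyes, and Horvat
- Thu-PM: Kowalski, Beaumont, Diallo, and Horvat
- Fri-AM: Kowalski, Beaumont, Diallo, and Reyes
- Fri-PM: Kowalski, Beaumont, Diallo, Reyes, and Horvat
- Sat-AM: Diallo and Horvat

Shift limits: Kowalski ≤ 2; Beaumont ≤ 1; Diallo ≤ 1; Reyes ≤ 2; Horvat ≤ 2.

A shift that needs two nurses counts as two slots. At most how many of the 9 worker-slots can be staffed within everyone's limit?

8

Total capacity across all nurses is 2+1+1+2+2 = 8, and 9 slots are needed, so at most 8 can be filled.
An assignment achieving 8: Tue-PM→Reyes, Wed-AM→Kowalski, Wed-PM→Kowalski, Thu-AM→Horvat, Thu-PM→Beaumont, Fri-AM→Reyes, Fri-PM→Horvat, Sat-AM→Diallo.
Loads: Kowalski 2/2, Beaumont 1/1, Diallo 1/1, Reyes 2/2, Horvat 2/2.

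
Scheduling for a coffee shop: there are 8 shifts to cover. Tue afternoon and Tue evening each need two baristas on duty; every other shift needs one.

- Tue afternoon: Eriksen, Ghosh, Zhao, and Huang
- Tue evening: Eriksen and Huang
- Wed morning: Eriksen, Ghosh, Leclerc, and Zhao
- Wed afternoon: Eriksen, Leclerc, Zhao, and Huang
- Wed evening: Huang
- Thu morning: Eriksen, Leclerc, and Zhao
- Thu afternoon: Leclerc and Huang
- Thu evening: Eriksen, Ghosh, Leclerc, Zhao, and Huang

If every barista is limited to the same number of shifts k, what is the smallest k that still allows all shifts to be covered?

2

With 5 baristas and 10 worker-slots to fill, someone must work at least ⌈10/5⌉ = 2 shifts, so k ≥ 2.
k = 2 works: Tue afternoon→Ghosh+Zhao, Tue evening→Eriksen+Huang, Wed morning→Ghosh, Wed afternoon→Leclerc, Wed evening→Huang, Thu morning→Eriksen, Thu afternoon→Leclerc, Thu evening→Zhao.
Loads: Eriksen 2, Ghosh 2, Leclerc 2, Zhao 2, Huang 2 — all ≤ 2.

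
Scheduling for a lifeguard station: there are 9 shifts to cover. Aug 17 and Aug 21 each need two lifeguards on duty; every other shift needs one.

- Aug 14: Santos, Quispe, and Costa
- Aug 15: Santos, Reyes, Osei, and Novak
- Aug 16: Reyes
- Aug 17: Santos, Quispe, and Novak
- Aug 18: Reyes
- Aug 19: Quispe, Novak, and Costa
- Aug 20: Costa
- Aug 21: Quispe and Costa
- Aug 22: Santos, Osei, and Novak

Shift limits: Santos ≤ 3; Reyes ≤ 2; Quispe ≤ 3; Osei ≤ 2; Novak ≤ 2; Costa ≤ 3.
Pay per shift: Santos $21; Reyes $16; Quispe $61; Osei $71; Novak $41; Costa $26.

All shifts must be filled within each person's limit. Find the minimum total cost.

$316

Aug 16 can only be covered by Reyes, so that assignment is forced.
Aug 18 can only be covered by Reyes, so that assignment is forced.
Aug 20 can only be covered by Costa, so that assignment is forced.
Picking the cheapest available lifeguard for each shift independently would cost $291, but that ignores the shift limits.
An optimal schedule: Aug 14→Santos, Aug 15→Novak, Aug 16→Reyes, Aug 17→Santos+Novak, Aug 18→Reyes, Aug 19→Costa, Aug 20→Costa, Aug 21→Costa+Quispe, Aug 22→Santos.
Total: 21 + 41 + 16 + 21 + 41 + 16 + 26 + 26 + 26 + 61 + 21 = $316.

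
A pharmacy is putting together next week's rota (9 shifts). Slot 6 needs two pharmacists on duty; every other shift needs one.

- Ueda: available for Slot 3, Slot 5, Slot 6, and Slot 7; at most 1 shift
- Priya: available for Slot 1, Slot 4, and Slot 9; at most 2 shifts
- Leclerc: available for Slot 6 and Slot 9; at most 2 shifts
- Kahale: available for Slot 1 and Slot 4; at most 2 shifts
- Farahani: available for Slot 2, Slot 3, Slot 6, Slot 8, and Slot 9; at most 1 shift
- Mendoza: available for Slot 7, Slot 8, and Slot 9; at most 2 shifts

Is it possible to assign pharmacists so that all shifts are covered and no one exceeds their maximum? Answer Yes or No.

Total capacity is 10 and 10 slots are needed, so capacity alone doesn't rule it out.
Shifts {Slot 2, Slot 3, Slot 5} need 3 worker-slots in total, but the pharmacists available for any of those shifts (Ueda and Farahani) can supply at most 2 among them. So no valid schedule exists.

No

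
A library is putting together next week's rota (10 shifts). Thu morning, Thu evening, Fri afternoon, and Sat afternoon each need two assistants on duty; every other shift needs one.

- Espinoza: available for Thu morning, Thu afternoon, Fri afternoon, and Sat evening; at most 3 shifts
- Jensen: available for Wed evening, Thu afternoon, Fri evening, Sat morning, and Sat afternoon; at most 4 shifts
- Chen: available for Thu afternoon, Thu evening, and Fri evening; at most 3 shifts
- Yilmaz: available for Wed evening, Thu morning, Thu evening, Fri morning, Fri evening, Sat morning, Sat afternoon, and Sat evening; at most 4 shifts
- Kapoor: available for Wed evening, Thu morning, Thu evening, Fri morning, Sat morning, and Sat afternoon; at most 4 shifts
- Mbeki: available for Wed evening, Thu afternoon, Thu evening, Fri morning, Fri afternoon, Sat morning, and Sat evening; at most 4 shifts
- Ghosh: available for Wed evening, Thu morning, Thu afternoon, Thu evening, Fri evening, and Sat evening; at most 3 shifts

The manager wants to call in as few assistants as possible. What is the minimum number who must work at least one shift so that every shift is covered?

4

14 slots to fill and no one can take more than 4, so at least ⌈14/4⌉ = 4 assistants are needed.
Espinoza, Jensen, Yilmaz, and Mbeki alone can cover everything: Wed evening→Jensen, Thu morning→Espinoza+Yilmaz, Thu afternoon→Espinoza, Thu evening→Yilmaz+Mbeki, Fri morning→Yilmaz, Fri afternoon→Espinoza+Mbeki, Fri evening→Jensen, Sat morning→Jensen, Sat afternoon→Jensen+Yilmaz, Sat evening→Mbeki.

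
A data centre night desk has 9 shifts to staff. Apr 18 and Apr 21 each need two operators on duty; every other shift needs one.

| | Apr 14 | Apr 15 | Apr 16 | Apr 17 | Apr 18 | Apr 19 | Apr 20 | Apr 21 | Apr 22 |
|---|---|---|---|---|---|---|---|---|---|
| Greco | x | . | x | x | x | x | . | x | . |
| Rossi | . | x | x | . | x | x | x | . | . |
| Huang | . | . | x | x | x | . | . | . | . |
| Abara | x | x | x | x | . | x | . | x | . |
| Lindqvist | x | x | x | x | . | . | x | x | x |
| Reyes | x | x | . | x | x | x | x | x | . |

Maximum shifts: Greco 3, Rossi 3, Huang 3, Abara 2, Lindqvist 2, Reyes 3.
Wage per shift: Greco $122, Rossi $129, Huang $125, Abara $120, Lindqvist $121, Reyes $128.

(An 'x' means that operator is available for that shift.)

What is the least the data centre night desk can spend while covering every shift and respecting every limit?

Apr 22 can only be covered by Lindqvist, so that assignment is forced.
Picking the cheapest available operator for each shift independently would cost $1330, but that ignores the shift limits.
An optimal schedule: Apr 14→Abara, Apr 15→Abara, Apr 16→Huang, Apr 17→Huang, Apr 18→Greco+Huang, Apr 19→Greco, Apr 20→Lindqvist, Apr 21→Greco+Reyes, Apr 22→Lindqvist.
Total: 120 + 120 + 125 + 125 + 122 + 125 + 122 + 121 + 122 + 128 + 121 = $1351.

$1351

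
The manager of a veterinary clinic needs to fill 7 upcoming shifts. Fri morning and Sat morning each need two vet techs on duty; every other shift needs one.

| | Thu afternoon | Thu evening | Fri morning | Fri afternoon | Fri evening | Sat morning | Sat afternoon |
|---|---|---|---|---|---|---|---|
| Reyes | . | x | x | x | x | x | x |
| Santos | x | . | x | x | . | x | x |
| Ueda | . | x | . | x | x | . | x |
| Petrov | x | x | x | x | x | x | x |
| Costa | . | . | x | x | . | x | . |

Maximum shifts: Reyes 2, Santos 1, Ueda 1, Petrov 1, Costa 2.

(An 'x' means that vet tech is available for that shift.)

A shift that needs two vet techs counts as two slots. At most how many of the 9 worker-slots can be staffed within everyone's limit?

Total capacity across all vet techs is 2+1+1+1+2 = 7, and 9 slots are needed, so at most 7 can be filled.
An assignment achieving 7: Thu afternoon→Santos, Thu evening→Reyes, Fri morning→Petrov+Costa, Fri evening→Reyes, Sat morning→Costa, Sat afternoon→Ueda.
Loads: Reyes 2/2, Santos 1/1, Ueda 1/1, Petrov 1/1, Costa 2/2.

7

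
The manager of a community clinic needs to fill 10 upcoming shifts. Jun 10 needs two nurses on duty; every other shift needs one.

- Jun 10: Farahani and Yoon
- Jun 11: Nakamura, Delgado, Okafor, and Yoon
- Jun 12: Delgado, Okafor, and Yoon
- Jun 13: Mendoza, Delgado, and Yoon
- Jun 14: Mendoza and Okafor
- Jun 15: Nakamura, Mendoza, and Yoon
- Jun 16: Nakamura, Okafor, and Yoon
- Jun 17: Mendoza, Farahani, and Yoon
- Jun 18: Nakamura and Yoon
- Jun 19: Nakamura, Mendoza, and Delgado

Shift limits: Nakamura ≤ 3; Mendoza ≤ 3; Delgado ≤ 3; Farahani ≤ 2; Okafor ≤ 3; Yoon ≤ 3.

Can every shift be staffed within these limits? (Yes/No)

Yes

Jun 10 can only be covered by Farahani and Yoon, so that assignment is forced.
One valid schedule: Jun 10→Farahani+Yoon, Jun 11→Delgado, Jun 12→Delgado, Jun 13→Mendoza, Jun 14→Mendoza, Jun 15→Nakamura, Jun 16→Nakamura, Jun 17→Mendoza, Jun 18→Nakamura, Jun 19→Delgado.
Loads: Nakamura 3/3, Mendoza 3/3, Delgado 3/3, Farahani 1/2, Okafor 0/3, Yoon 1/3 — all within limits.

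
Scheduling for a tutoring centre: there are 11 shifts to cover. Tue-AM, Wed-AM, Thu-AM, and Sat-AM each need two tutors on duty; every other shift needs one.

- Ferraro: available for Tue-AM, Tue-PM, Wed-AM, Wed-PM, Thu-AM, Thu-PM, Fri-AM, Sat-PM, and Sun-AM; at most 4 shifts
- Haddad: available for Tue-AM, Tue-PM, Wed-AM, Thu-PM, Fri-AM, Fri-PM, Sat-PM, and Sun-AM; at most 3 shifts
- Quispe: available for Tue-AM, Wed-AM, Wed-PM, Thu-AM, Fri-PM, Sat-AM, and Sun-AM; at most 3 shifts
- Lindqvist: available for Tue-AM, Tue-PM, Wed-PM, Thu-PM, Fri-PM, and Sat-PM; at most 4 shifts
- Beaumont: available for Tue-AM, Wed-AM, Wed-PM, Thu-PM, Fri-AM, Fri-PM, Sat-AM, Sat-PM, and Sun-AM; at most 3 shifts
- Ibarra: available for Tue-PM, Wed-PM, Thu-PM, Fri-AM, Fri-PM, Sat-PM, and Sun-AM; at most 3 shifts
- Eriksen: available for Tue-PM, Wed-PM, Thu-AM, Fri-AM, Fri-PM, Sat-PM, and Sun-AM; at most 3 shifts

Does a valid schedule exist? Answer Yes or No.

Yes

Sat-AM can only be covered by Quispe and Beaumont, so that assignment is forced.
One valid schedule: Tue-AM→Lindqvist+Beaumont, Tue-PM→Ferraro, Wed-AM→Haddad+Quispe, Wed-PM→Lindqvist, Thu-AM→Ferraro+Quispe, Thu-PM→Ferraro, Fri-AM→Ferraro, Fri-PM→Haddad, Sat-AM→Quispe+Beaumont, Sat-PM→Haddad, Sun-AM→Beaumont.
Loads: Ferraro 4/4, Haddad 3/3, Quispe 3/3, Lindqvist 2/4, Beaumont 3/3, Ibarra 0/3, Eriksen 0/3 — all within limits.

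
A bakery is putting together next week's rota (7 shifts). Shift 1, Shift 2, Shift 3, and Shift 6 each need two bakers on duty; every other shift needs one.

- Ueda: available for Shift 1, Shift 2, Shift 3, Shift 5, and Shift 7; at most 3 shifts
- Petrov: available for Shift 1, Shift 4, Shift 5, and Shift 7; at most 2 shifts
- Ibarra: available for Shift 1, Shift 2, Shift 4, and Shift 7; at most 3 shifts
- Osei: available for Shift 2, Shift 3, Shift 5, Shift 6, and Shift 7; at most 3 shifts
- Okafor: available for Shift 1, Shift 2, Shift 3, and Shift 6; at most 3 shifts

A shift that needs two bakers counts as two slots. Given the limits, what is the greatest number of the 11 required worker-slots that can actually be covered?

Total capacity across all bakers is 3+2+3+3+3 = 14, and 11 slots are needed, so at most 11 can be filled.
An assignment achieving 11: Shift 1→Ueda+Petrov, Shift 2→Ibarra+Osei, Shift 3→Ueda+Osei, Shift 4→Petrov, Shift 5→Ueda, Shift 6→Osei+Okafor, Shift 7→Ibarra.
Loads: Ueda 3/3, Petrov 2/2, Ibarra 2/3, Osei 3/3, Okafor 1/3.

11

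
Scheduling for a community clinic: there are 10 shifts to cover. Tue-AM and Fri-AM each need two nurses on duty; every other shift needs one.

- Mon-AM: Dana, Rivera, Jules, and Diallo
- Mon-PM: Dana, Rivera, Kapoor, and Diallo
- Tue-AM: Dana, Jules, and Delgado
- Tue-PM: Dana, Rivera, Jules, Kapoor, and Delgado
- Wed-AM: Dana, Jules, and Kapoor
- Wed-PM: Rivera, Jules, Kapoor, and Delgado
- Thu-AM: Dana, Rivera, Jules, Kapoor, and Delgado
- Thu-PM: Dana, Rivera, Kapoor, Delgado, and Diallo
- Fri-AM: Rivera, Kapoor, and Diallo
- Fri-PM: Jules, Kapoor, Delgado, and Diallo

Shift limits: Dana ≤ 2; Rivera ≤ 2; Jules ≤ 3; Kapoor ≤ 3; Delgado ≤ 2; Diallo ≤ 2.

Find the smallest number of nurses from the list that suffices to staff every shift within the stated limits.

5

12 slots to fill and no one can take more than 3, so at least ⌈12/3⌉ = 4 nurses are needed.
Any 4 nurses together have capacity at most 3+3+2+2 = 10 < 12 slots, so 4 can never suffice.
Dana, Rivera, Jules, Kapoor, and Delgado alone can cover everything: Mon-AM→Dana, Mon-PM→Dana, Tue-AM→Jules+Delgado, Tue-PM→Kapoor, Wed-AM→Jules, Wed-PM→Rivera, Thu-AM→Delgado, Thu-PM→Kapoor, Fri-AM→Rivera+Kapoor, Fri-PM→Jules.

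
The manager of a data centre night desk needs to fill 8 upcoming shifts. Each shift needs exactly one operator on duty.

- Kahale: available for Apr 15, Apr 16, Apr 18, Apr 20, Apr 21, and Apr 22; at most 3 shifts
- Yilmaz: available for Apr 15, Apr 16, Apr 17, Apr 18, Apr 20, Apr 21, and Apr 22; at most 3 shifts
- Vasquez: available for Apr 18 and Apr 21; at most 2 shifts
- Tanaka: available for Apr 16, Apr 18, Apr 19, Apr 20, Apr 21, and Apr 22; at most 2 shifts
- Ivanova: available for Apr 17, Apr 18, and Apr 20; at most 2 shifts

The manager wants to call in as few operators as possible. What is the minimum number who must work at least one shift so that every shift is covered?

8 slots to fill and no one can take more than 3, so at least ⌈8/3⌉ = 3 operators are needed.
Kahale, Yilmaz, and Tanaka alone can cover everything: Apr 15→Kahale, Apr 16→Kahale, Apr 17→Yilmaz, Apr 18→Kahale, Apr 19→Tanaka, Apr 20→Yilmaz, Apr 21→Yilmaz, Apr 22→Tanaka.

3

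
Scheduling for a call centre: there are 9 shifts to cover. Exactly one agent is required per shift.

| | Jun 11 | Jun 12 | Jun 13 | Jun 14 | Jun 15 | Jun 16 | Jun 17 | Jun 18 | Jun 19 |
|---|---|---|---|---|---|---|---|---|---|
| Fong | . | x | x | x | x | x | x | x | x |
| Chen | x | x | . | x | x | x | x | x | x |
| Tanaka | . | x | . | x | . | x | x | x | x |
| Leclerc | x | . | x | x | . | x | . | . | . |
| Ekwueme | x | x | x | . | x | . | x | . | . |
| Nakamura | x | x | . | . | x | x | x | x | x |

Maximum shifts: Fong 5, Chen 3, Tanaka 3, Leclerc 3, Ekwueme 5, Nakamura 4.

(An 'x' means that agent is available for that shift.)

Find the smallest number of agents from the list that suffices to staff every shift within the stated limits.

9 slots to fill and no one can take more than 5, so at least ⌈9/5⌉ = 2 agents are needed.
Fong and Ekwueme alone can cover everything: Jun 11→Ekwueme, Jun 12→Fong, Jun 13→Ekwueme, Jun 14→Fong, Jun 15→Ekwueme, Jun 16→Fong, Jun 17→Ekwueme, Jun 18→Fong, Jun 19→Fong.

2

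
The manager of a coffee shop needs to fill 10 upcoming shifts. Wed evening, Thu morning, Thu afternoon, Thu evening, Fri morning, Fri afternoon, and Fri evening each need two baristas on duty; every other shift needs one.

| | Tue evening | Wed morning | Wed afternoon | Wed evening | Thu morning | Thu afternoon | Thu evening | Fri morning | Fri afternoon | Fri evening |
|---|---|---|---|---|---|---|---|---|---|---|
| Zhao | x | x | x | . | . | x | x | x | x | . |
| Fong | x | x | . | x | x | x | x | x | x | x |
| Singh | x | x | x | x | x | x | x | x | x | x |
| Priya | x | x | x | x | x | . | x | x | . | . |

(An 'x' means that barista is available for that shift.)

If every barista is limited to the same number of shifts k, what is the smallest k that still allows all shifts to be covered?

5

With 4 baristas and 17 worker-slots to fill, someone must work at least ⌈17/4⌉ = 5 shifts, so k ≥ 5.
k = 5 works: Tue evening→Zhao, Wed morning→Zhao, Wed afternoon→Zhao, Wed evening→Fong+Singh, Thu morning→Fong+Singh, Thu afternoon→Zhao+Fong, Thu evening→Singh+Priya, Fri morning→Singh+Priya, Fri afternoon→Zhao+Fong, Fri evening→Fong+Singh.
Loads: Zhao 5, Fong 5, Singh 5, Priya 2 — all ≤ 5.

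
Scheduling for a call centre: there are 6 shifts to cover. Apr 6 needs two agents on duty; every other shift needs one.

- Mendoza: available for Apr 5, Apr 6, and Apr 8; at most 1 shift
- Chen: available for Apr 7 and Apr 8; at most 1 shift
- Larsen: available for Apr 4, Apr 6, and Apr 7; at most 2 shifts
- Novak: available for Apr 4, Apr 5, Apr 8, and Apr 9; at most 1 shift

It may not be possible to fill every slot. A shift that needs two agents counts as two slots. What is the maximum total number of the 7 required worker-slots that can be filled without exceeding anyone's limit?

Total capacity across all agents is 1+1+2+1 = 5, and 7 slots are needed, so at most 5 can be filled.
An assignment achieving 5: Apr 4→Larsen, Apr 5→Mendoza, Apr 6→Larsen, Apr 7→Chen, Apr 9→Novak.
Loads: Mendoza 1/1, Chen 1/1, Larsen 2/2, Novak 1/1.

5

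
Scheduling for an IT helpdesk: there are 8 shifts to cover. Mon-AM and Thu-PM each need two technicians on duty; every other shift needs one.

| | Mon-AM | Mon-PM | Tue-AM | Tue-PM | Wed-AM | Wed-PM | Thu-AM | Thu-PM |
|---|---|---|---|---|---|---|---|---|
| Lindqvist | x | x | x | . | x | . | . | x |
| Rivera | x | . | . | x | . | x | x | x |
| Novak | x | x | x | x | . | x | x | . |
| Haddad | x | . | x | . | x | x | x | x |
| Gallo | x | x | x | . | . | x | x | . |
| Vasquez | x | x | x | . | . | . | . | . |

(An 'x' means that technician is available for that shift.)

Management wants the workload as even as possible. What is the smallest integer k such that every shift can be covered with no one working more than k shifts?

2

With 6 technicians and 10 worker-slots to fill, someone must work at least ⌈10/6⌉ = 2 shifts, so k ≥ 2.
k = 2 works: Mon-AM→Gallo+Vasquez, Mon-PM→Novak, Tue-AM→Haddad, Tue-PM→Rivera, Wed-AM→Lindqvist, Wed-PM→Novak, Thu-AM→Haddad, Thu-PM→Lindqvist+Rivera.
Loads: Lindqvist 2, Rivera 2, Novak 2, Haddad 2, Gallo 1, Vasquez 1 — all ≤ 2.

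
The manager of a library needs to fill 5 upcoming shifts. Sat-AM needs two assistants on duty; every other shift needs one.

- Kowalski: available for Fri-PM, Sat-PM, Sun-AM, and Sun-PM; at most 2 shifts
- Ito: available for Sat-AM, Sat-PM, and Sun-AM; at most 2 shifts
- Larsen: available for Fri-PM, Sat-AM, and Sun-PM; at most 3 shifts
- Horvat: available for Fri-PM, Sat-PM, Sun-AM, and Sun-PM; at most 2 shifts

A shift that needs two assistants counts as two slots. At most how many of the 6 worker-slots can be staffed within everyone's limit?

6

Total capacity across all assistants is 2+2+3+2 = 9, and 6 slots are needed, so at most 6 can be filled.
An assignment achieving 6: Fri-PM→Kowalski, Sat-AM→Ito+Larsen, Sat-PM→Kowalski, Sun-AM→Ito, Sun-PM→Larsen.
Loads: Kowalski 2/2, Ito 2/2, Larsen 2/3, Horvat 0/2.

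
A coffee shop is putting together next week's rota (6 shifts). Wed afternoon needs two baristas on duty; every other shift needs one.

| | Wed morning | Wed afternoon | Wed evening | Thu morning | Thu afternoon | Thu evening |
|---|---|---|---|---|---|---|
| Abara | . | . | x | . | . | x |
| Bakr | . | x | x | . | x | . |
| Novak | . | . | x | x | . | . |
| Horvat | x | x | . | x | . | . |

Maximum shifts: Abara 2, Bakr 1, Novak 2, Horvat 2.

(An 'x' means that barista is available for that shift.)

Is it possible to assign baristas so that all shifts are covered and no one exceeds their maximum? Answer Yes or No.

Total capacity is 7 and 7 slots are needed, so capacity alone doesn't rule it out.
Shifts {Wed afternoon, Thu afternoon} need 3 worker-slots in total, but the baristas available for any of those shifts (Bakr and Horvat) can supply at most 2 among them. So no valid schedule exists.

No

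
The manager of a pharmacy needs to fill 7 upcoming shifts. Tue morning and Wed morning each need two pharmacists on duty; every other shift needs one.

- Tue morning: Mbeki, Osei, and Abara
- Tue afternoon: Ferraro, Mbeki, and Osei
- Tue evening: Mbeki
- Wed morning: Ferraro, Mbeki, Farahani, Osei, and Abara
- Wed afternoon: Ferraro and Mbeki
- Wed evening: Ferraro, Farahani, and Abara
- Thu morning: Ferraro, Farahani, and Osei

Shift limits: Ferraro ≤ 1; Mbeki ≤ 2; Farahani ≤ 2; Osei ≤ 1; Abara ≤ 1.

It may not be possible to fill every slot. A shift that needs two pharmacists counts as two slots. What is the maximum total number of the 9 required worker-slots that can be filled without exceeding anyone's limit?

7

Total capacity across all pharmacists is 1+2+2+1+1 = 7, and 9 slots are needed, so at most 7 can be filled.
An assignment achieving 7: Tue morning→Mbeki+Osei, Tue evening→Mbeki, Wed morning→Abara, Wed afternoon→Ferraro, Wed evening→Farahani, Thu morning→Farahani.
Loads: Ferraro 1/1, Mbeki 2/2, Farahani 2/2, Osei 1/1, Abara 1/1.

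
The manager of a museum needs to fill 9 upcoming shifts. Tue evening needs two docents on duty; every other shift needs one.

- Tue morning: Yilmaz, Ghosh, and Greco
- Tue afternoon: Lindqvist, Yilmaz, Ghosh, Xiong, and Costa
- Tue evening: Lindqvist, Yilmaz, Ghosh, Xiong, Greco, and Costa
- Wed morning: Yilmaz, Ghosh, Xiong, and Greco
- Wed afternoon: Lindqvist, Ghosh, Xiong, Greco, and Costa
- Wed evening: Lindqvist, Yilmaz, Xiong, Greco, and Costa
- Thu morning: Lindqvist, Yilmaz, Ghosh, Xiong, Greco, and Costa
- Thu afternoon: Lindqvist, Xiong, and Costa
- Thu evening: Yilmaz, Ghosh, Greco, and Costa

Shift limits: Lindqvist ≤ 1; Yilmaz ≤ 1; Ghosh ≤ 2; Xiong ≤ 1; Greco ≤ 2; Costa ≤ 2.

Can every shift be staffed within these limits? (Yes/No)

Total capacity is 1+1+2+1+2+2 = 9 but 10 worker-slots are needed — infeasible.

No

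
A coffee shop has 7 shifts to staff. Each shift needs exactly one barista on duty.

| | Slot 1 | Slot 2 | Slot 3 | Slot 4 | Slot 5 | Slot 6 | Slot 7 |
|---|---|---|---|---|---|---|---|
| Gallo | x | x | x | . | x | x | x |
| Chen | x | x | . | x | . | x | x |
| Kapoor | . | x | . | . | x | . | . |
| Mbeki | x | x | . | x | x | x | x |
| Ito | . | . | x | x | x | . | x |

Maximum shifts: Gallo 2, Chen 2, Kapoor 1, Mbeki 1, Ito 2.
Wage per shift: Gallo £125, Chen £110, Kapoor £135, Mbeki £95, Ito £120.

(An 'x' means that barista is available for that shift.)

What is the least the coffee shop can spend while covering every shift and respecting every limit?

Picking the cheapest available barista for each shift independently would cost £690, but that ignores the shift limits.
An optimal schedule: Slot 1→Mbeki, Slot 2→Gallo, Slot 3→Ito, Slot 4→Chen, Slot 5→Ito, Slot 6→Chen, Slot 7→Gallo.
Total: 95 + 125 + 120 + 110 + 120 + 110 + 125 = £805.

£805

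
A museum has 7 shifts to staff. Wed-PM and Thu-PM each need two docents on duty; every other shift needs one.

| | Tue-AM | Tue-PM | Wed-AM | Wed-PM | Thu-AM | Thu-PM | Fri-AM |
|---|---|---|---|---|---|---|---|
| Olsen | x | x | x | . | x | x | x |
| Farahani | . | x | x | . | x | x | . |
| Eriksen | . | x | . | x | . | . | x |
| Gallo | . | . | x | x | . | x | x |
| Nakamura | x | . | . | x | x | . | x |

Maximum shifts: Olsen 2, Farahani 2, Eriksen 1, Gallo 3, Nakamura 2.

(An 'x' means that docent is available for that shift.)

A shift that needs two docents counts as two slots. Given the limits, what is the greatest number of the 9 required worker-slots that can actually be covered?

Total capacity across all docents is 2+2+1+3+2 = 10, and 9 slots are needed, so at most 9 can be filled.
An assignment achieving 9: Tue-AM→Olsen, Tue-PM→Olsen, Wed-AM→Farahani, Wed-PM→Eriksen+Gallo, Thu-AM→Nakamura, Thu-PM→Farahani+Gallo, Fri-AM→Gallo.
Loads: Olsen 2/2, Farahani 2/2, Eriksen 1/1, Gallo 3/3, Nakamura 1/2.

9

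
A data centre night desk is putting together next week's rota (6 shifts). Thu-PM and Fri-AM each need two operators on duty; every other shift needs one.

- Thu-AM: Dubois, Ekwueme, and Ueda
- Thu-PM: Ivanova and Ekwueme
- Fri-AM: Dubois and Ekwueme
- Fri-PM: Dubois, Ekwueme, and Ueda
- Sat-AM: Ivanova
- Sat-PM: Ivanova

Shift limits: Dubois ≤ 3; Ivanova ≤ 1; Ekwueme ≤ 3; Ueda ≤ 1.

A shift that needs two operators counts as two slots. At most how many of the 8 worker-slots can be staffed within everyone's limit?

6

Total capacity across all operators is 3+1+3+1 = 8, and 8 slots are needed, so at most 8 can be filled.
Shifts {Thu-PM, Sat-AM} need 3 slots but only Ivanova and Ekwueme are available for them, supplying at most 2 — so at least 1 slot must go unfilled.
An assignment achieving 6: Thu-AM→Dubois, Thu-PM→Ekwueme, Fri-AM→Dubois+Ekwueme, Fri-PM→Dubois, Sat-AM→Ivanova.
Loads: Dubois 3/3, Ivanova 1/1, Ekwueme 2/3, Ueda 0/1.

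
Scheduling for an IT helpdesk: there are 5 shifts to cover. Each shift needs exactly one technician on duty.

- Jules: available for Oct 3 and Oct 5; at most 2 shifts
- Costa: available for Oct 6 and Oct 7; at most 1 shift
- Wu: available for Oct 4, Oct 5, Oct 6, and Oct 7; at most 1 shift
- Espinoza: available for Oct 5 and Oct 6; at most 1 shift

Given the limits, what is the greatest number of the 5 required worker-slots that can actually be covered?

Total capacity across all technicians is 2+1+1+1 = 5, and 5 slots are needed, so at most 5 can be filled.
An assignment achieving 5: Oct 3→Jules, Oct 4→Wu, Oct 5→Jules, Oct 6→Espinoza, Oct 7→Costa.
Loads: Jules 2/2, Costa 1/1, Wu 1/1, Espinoza 1/1.

5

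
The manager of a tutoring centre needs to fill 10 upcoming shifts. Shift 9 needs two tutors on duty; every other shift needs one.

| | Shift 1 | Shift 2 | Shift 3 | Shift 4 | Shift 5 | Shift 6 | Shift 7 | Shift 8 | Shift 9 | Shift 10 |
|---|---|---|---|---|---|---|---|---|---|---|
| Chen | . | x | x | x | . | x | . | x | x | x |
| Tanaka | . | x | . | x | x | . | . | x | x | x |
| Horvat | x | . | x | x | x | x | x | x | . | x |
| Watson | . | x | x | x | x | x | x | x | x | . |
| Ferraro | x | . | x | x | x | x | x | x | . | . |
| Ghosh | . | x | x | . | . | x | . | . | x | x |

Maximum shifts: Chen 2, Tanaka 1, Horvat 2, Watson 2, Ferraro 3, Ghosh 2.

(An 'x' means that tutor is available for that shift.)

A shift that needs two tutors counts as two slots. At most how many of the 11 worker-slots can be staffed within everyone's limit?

Total capacity across all tutors is 2+1+2+2+3+2 = 12, and 11 slots are needed, so at most 11 can be filled.
An assignment achieving 11: Shift 1→Horvat, Shift 2→Chen, Shift 3→Watson, Shift 4→Ferraro, Shift 5→Tanaka, Shift 6→Ferraro, Shift 7→Horvat, Shift 8→Ferraro, Shift 9→Chen+Watson, Shift 10→Ghosh.
Loads: Chen 2/2, Tanaka 1/1, Horvat 2/2, Watson 2/2, Ferraro 3/3, Ghosh 1/2.

11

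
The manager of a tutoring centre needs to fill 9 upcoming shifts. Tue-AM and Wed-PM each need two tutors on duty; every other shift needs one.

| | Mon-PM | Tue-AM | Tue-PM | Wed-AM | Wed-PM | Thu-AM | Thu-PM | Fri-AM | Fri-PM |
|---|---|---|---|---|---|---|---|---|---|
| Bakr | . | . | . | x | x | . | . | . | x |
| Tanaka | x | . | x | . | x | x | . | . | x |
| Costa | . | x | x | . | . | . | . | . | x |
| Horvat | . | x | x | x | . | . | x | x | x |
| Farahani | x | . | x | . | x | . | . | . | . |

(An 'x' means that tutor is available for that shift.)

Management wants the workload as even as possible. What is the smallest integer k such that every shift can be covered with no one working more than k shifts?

With 5 tutors and 11 worker-slots to fill, someone must work at least ⌈11/5⌉ = 3 shifts, so k ≥ 3.
k = 3 works: Mon-PM→Tanaka, Tue-AM→Costa+Horvat, Tue-PM→Costa, Wed-AM→Bakr, Wed-PM→Bakr+Tanaka, Thu-AM→Tanaka, Thu-PM→Horvat, Fri-AM→Horvat, Fri-PM→Bakr.
Loads: Bakr 3, Tanaka 3, Costa 2, Horvat 3, Farahani 0 — all ≤ 3.

3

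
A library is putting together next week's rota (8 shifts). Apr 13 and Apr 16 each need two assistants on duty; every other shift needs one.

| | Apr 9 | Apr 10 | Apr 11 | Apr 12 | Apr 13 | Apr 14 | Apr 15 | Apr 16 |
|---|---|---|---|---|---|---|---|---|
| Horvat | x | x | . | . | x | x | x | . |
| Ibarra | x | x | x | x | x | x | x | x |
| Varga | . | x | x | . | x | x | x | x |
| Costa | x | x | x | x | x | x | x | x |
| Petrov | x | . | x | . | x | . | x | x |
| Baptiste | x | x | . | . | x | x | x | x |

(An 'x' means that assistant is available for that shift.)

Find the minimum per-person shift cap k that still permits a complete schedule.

With 6 assistants and 10 worker-slots to fill, someone must work at least ⌈10/6⌉ = 2 shifts, so k ≥ 2.
k = 2 works: Apr 9→Horvat, Apr 10→Horvat, Apr 11→Ibarra, Apr 12→Ibarra, Apr 13→Costa+Petrov, Apr 14→Varga, Apr 15→Varga, Apr 16→Costa+Petrov.
Loads: Horvat 2, Ibarra 2, Varga 2, Costa 2, Petrov 2, Baptiste 0 — all ≤ 2.

2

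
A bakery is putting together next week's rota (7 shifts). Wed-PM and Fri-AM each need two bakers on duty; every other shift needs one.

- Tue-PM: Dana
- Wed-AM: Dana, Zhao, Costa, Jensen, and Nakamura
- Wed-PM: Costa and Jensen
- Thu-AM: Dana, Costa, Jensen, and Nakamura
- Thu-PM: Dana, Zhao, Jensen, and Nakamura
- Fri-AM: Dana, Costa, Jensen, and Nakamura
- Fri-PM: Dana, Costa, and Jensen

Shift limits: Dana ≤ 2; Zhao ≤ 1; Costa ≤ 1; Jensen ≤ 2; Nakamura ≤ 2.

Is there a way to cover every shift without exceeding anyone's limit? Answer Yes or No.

Total capacity is 2+1+1+2+2 = 8 but 9 worker-slots are needed — infeasible.

No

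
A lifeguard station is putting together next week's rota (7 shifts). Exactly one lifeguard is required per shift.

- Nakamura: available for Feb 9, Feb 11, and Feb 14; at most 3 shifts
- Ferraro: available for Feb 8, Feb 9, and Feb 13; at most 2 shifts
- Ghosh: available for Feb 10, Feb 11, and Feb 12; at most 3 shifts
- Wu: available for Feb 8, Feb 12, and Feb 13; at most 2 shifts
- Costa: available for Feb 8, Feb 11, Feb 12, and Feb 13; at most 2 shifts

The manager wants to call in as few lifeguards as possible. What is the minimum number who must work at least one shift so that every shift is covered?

7 slots to fill and no one can take more than 3, so at least ⌈7/3⌉ = 3 lifeguards are needed.
Nakamura, Ferraro, and Ghosh alone can cover everything: Feb 8→Ferraro, Feb 9→Nakamura, Feb 10→Ghosh, Feb 11→Nakamura, Feb 12→Ghosh, Feb 13→Ferraro, Feb 14→Nakamura.

3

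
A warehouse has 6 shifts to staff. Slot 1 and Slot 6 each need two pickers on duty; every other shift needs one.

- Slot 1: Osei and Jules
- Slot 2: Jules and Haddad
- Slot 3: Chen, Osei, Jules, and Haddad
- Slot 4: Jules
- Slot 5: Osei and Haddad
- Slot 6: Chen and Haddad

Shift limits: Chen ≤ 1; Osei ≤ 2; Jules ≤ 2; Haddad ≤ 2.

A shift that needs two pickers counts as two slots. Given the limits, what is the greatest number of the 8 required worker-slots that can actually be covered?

7

Total capacity across all pickers is 1+2+2+2 = 7, and 8 slots are needed, so at most 7 can be filled.
An assignment achieving 7: Slot 1→Osei+Jules, Slot 2→Haddad, Slot 4→Jules, Slot 5→Osei, Slot 6→Chen+Haddad.
Loads: Chen 1/1, Osei 2/2, Jules 2/2, Haddad 2/2.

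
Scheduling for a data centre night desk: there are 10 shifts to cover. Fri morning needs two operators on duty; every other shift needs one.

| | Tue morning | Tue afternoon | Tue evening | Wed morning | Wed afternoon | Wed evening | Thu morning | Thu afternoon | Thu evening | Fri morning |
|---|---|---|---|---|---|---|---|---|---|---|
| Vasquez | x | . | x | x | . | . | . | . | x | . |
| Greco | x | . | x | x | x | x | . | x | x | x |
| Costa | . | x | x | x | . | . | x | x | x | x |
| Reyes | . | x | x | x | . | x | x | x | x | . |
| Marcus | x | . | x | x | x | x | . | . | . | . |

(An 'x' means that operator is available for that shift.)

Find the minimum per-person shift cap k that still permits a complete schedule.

With 5 operators and 11 worker-slots to fill, someone must work at least ⌈11/5⌉ = 3 shifts, so k ≥ 3.
k = 3 works: Tue morning→Vasquez, Tue afternoon→Costa, Tue evening→Vasquez, Wed morning→Reyes, Wed afternoon→Greco, Wed evening→Greco, Thu morning→Costa, Thu afternoon→Reyes, Thu evening→Vasquez, Fri morning→Greco+Costa.
Loads: Vasquez 3, Greco 3, Costa 3, Reyes 2, Marcus 0 — all ≤ 3.

3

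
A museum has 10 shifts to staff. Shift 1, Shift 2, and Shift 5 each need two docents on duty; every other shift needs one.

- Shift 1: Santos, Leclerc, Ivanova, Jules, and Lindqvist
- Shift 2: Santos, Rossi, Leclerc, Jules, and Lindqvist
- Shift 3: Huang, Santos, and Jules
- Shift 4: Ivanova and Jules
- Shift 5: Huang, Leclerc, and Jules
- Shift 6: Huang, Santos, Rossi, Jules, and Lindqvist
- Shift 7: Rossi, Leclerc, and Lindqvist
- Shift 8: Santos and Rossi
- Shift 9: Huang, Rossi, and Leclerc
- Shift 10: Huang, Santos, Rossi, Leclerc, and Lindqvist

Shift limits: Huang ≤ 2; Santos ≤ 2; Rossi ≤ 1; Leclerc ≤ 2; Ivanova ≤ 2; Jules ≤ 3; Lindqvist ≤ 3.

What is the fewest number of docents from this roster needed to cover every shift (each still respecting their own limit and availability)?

6

13 slots to fill and no one can take more than 3, so at least ⌈13/3⌉ = 5 docents are needed.
Any 5 docents together have capacity at most 3+3+2+2+2 = 12 < 13 slots, so 5 can never suffice.
Huang, Santos, Rossi, Leclerc, Jules, and Lindqvist alone can cover everything: Shift 1→Jules+Lindqvist, Shift 2→Jules+Lindqvist, Shift 3→Huang, Shift 4→Jules, Shift 5→Huang+Leclerc, Shift 6→Santos, Shift 7→Rossi, Shift 8→Santos, Shift 9→Leclerc, Shift 10→Lindqvist.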